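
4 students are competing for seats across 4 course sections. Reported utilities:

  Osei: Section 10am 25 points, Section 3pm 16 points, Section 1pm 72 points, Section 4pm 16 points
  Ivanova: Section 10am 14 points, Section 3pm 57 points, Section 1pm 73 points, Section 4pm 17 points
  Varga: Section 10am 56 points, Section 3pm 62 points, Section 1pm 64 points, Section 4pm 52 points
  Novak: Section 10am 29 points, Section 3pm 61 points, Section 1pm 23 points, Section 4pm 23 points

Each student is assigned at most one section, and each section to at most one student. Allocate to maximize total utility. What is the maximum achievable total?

Maximum total: 211 points

Optimal: Osei→Section 10am (25 points), Ivanova→Section 1pm (73 points), Varga→Section 4pm (52 points), Novak→Section 3pm (61 points) — total 25+73+52+61 = 211 points.
Column-greedy (each section in turn goes to its best remaining student) gives 206 points, worse by 5.
Next-best assignment: Osei→Section 1pm, Ivanova→Section 3pm, Varga→Section 4pm, Novak→Section 10am = 210 points.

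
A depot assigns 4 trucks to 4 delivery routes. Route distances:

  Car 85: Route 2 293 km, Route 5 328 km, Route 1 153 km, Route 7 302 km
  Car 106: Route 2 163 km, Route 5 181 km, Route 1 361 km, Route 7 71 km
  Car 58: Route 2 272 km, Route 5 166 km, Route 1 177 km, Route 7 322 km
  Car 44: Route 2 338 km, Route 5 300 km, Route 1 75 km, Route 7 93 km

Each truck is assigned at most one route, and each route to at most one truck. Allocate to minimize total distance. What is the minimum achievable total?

Minimum total: 575 km

This is a one-to-one assignment (minimum-cost bipartite matching).
Optimal: Car 85→Route 1 (153 km), Car 106→Route 2 (163 km), Car 58→Route 5 (166 km), Car 44→Route 7 (93 km) — total 153+163+166+93 = 575 km.
Column-greedy (each route in turn goes to its cheapest remaining truck) gives 706 km, worse by 131.
Next-best assignment: Car 85→Route 2, Car 106→Route 7, Car 58→Route 5, Car 44→Route 1 = 605 km.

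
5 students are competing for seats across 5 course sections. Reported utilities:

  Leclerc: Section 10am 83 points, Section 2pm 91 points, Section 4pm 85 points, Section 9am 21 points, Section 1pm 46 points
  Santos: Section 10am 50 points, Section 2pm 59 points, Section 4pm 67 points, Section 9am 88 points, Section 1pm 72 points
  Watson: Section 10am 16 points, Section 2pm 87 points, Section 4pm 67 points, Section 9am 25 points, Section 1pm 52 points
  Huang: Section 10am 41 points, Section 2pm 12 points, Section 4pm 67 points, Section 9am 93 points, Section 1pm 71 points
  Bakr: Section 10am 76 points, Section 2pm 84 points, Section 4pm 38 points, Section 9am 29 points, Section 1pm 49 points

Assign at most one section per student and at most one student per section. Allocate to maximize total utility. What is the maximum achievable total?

Maximum total: 413 points

Optimal: Leclerc→Section 4pm (85 points), Santos→Section 1pm (72 points), Watson→Section 2pm (87 points), Huang→Section 9am (93 points), Bakr→Section 10am (76 points) — total 85+72+87+93+76 = 413 points.
Max-entry greedy (repeatedly take the single best remaining cell) gives 399 points, worse by 14.
Every other assignment is strictly worse.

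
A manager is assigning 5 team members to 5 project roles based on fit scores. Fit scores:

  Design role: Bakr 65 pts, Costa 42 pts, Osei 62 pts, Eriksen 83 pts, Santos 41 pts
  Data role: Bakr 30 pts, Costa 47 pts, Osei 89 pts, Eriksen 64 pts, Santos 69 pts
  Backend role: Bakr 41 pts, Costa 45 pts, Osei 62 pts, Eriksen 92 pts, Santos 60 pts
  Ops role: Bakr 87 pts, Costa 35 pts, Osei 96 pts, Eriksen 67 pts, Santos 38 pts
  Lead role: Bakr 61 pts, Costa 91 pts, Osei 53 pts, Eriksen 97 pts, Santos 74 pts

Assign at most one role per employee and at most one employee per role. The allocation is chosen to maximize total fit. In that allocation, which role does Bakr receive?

Treat this as an assignment problem: match each employee to one role.
Optimal: Bakr→Design role (65 pts), Costa→Lead role (91 pts), Osei→Ops role (96 pts), Eriksen→Backend role (92 pts), Santos→Data role (69 pts) — total 65+91+96+92+69 = 413 pts.
Max-entry greedy (repeatedly take the single best remaining cell) gives 372 pts, worse by 41.
Next-best assignment: Bakr→Ops role, Costa→Lead role, Osei→Data role, Eriksen→Design role, Santos→Backend role = 410 pts.
Bakr's own top role is Ops role (87 pts), but forcing Bakr→Ops role and reassigning the rest optimally gives only 410 pts — worse by 3.

Bakr receives Design role.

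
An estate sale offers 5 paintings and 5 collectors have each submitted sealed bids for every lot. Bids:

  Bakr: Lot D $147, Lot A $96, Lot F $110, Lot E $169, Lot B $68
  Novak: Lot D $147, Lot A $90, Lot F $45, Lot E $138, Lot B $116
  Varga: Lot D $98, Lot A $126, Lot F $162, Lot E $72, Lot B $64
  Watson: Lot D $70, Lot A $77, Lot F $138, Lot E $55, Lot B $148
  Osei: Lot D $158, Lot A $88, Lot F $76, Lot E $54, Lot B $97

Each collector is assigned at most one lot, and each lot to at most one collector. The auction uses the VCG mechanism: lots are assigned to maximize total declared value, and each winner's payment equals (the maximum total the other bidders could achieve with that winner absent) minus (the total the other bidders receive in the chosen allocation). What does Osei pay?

Efficient allocation: Bakr→Lot E ($169), Novak→Lot A ($90), Varga→Lot F ($162), Watson→Lot B ($148), Osei→Lot D ($158); total welfare W = $727.
Osei receives Lot D at value $158, so the others get W − 158 = $569.
Without Osei: best allocation of the remaining 4 bidders over all 5 lots is Bakr→Lot E ($169), Novak→Lot D ($147), Varga→Lot F ($162), Watson→Lot B ($148), total $626.
VCG payment = (others' best without Osei) − (others' welfare with Osei) = 626 − 569 = $57.

Osei pays $57.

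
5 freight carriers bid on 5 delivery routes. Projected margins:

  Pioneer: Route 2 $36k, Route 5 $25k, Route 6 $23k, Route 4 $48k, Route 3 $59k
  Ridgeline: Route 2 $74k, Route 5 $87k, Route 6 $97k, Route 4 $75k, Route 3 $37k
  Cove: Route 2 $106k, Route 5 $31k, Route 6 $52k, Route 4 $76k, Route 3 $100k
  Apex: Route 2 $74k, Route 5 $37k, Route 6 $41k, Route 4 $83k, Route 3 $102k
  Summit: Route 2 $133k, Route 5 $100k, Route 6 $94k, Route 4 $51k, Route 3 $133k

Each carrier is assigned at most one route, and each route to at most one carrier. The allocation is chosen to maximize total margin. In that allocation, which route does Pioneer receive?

This is the linear assignment problem.
Optimal: Pioneer→Route 4 ($48k), Ridgeline→Route 6 ($97k), Cove→Route 2 ($106k), Apex→Route 3 ($102k), Summit→Route 5 ($100k) — total 48+97+106+102+100 = $453k.
Next-best assignment: Pioneer→Route 3, Ridgeline→Route 6, Cove→Route 2, Apex→Route 4, Summit→Route 5 = $445k.
No other one-to-one assignment exceeds $453k.
Pioneer's own top route is Route 3 ($59k), but forcing Pioneer→Route 3 and reassigning the rest optimally gives only $445k — worse by 8.

Pioneer receives Route 4.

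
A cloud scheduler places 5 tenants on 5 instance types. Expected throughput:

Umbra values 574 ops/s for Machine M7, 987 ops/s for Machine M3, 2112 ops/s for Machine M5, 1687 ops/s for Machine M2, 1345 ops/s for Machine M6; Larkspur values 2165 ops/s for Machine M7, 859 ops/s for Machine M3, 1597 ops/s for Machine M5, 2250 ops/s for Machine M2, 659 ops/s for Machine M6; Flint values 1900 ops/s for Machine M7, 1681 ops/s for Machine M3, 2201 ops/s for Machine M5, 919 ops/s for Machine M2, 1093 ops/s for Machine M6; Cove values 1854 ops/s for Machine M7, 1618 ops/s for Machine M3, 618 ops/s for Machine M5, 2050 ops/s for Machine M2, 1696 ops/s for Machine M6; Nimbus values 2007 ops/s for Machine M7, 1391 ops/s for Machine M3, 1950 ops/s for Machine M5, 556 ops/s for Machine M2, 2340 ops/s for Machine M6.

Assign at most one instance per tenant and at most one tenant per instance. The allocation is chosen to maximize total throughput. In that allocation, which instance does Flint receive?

Flint receives Machine M3.

Treat this as an assignment problem: match each tenant to one instance.
Optimal: Umbra→Machine M5 (2112 ops/s), Larkspur→Machine M7 (2165 ops/s), Flint→Machine M3 (1681 ops/s), Cove→Machine M2 (2050 ops/s), Nimbus→Machine M6 (2340 ops/s) — total 2112+2165+1681+2050+2340 = 10348 ops/s.
Max-entry greedy (repeatedly take the single best remaining cell) gives 9632 ops/s, worse by 716.
Flint's own top instance is Machine M5 (2201 ops/s), but forcing Flint→Machine M5 and reassigning the rest optimally gives only 10011 ops/s — worse by 337.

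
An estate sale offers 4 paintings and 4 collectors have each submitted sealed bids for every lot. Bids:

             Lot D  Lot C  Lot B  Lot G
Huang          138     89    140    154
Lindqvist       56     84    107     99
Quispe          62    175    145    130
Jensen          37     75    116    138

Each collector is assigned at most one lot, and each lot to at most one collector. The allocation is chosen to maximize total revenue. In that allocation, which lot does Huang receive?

Optimal: Huang→Lot D ($138), Lindqvist→Lot B ($107), Quispe→Lot C ($175), Jensen→Lot G ($138) — total 138+107+175+138 = $558.
Max-entry greedy (repeatedly take the single best remaining cell) gives $501, worse by 57.
Next-best assignment: Huang→Lot D, Lindqvist→Lot G, Quispe→Lot C, Jensen→Lot B = $528.
Swapping Huang↔Jensen (Huang→Lot G $154, Jensen→Lot D $37) loses 85.
No other one-to-one assignment exceeds $558.
Huang's own top lot is Lot G ($154), but forcing Huang→Lot G and reassigning the rest optimally gives only $501 — worse by 57.

Huang receives Lot D.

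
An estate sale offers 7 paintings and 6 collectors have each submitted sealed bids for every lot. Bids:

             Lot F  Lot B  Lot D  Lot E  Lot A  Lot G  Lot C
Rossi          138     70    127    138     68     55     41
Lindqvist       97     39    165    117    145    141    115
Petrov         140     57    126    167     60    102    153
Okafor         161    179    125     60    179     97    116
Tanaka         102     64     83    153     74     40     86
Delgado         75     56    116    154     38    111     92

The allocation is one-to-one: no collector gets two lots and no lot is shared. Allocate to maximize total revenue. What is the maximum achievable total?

Maximum total: $899

Optimal: Rossi→Lot F ($138), Lindqvist→Lot D ($165), Petrov→Lot C ($153), Okafor→Lot B ($179), Tanaka→Lot E ($153), Delgado→Lot G ($111) — total 138+165+153+179+153+111 = $899.
Column-greedy (each lot in turn goes to its best remaining collector) gives $748, worse by 151.
Checked against all permutations: $899 is optimal.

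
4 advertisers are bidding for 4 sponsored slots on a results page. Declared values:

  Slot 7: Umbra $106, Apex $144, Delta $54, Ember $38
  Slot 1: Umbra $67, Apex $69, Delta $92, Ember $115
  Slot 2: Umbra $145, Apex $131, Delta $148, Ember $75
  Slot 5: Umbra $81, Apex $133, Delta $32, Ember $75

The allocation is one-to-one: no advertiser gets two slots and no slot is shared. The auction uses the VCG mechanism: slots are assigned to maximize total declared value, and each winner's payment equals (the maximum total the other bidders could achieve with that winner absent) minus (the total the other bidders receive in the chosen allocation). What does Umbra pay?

Efficient allocation: Umbra→Slot 7 ($106), Apex→Slot 5 ($133), Delta→Slot 2 ($148), Ember→Slot 1 ($115); total welfare W = $502.
Umbra receives Slot 7 at value $106, so the others get W − 106 = $396.
Without Umbra: best allocation of the remaining 3 bidders over all 4 slots is Apex→Slot 7 ($144), Delta→Slot 2 ($148), Ember→Slot 1 ($115), total $407.
VCG payment = (others' best without Umbra) − (others' welfare with Umbra) = 407 − 396 = $11.

Umbra pays $11.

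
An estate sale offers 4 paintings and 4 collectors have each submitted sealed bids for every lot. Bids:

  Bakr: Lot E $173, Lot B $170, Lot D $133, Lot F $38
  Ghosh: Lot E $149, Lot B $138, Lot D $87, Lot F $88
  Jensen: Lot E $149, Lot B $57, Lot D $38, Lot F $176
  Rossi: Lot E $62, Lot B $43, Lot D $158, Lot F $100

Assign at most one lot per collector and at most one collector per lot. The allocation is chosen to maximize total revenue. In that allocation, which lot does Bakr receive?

Bakr receives Lot B.

Optimal: Bakr→Lot B ($170), Ghosh→Lot E ($149), Jensen→Lot F ($176), Rossi→Lot D ($158) — total 170+149+176+158 = $653.
Column-greedy (each lot in turn goes to its best remaining collector) gives $645, worse by 8.
Bakr's own top lot is Lot E ($173), but forcing Bakr→Lot E and reassigning the rest optimally gives only $645 — worse by 8.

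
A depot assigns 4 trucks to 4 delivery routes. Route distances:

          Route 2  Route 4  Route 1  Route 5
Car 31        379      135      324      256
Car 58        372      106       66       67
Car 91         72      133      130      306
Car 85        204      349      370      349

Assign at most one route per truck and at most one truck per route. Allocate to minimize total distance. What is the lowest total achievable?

Optimal: Car 31→Route 4 (135 km), Car 58→Route 5 (67 km), Car 91→Route 1 (130 km), Car 85→Route 2 (204 km) — total 135+67+130+204 = 536 km.
Min-entry greedy (repeatedly take the single cheapest remaining cell) gives 622 km, worse by 86.
Next-best assignment: Car 31→Route 4, Car 58→Route 1, Car 91→Route 2, Car 85→Route 5 = 622 km.

Minimum total: 536 km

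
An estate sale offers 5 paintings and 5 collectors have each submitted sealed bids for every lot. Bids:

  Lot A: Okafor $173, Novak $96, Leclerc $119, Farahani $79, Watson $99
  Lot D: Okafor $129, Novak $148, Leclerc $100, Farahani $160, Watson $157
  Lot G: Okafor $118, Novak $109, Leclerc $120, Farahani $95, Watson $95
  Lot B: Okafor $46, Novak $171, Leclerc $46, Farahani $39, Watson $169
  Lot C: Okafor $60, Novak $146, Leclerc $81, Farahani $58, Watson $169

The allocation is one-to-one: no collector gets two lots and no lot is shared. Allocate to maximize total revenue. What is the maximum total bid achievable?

This is a one-to-one assignment (maximum-weight bipartite matching).
Optimal: Okafor→Lot A ($173), Novak→Lot B ($171), Leclerc→Lot G ($120), Farahani→Lot D ($160), Watson→Lot C ($169) — total 173+171+120+160+169 = $793.
Next-best assignment: Okafor→Lot A, Novak→Lot C, Leclerc→Lot G, Farahani→Lot D, Watson→Lot B = $768.
Swapping Okafor↔Farahani (Okafor→Lot D $129, Farahani→Lot A $79) loses 125.

Maximum total: $793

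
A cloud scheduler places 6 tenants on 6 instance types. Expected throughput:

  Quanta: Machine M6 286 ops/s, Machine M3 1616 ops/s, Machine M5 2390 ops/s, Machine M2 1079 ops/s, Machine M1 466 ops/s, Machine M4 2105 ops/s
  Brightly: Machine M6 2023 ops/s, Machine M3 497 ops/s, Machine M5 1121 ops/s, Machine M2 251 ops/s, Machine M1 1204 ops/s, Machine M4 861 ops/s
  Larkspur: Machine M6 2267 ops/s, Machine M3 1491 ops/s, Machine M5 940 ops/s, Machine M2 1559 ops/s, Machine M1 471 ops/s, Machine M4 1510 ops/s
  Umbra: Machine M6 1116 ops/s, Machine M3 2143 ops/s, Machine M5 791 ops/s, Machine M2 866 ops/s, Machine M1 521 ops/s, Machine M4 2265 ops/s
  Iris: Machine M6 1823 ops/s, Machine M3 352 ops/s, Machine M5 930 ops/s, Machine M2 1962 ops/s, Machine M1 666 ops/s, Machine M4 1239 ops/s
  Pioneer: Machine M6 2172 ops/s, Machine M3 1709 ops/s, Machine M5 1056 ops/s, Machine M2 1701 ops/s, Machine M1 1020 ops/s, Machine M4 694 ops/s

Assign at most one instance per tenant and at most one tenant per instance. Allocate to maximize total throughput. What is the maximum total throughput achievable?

Optimal: Quanta→Machine M5 (2390 ops/s), Brightly→Machine M1 (1204 ops/s), Larkspur→Machine M6 (2267 ops/s), Umbra→Machine M4 (2265 ops/s), Iris→Machine M2 (1962 ops/s), Pioneer→Machine M3 (1709 ops/s) — total 2390+1204+2267+2265+1962+1709 = 11797 ops/s.
Column-greedy (each instance in turn goes to its best remaining tenant) gives 10660 ops/s, worse by 1137.
Next-best assignment: Quanta→Machine M5, Brightly→Machine M1, Larkspur→Machine M3, Umbra→Machine M4, Iris→Machine M2, Pioneer→Machine M6 = 11484 ops/s.
Every other assignment is strictly worse.

Max total: 11797 ops/s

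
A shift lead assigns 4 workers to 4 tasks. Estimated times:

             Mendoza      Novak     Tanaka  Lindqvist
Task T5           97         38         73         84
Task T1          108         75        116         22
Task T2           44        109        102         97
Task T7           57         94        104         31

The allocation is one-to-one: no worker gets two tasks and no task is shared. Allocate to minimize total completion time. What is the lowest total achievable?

Min total: 208 min

Optimal: Mendoza→Task T2 (44 min), Novak→Task T5 (38 min), Tanaka→Task T7 (104 min), Lindqvist→Task T1 (22 min) — total 44+38+104+22 = 208 min.
Every other assignment is strictly worse.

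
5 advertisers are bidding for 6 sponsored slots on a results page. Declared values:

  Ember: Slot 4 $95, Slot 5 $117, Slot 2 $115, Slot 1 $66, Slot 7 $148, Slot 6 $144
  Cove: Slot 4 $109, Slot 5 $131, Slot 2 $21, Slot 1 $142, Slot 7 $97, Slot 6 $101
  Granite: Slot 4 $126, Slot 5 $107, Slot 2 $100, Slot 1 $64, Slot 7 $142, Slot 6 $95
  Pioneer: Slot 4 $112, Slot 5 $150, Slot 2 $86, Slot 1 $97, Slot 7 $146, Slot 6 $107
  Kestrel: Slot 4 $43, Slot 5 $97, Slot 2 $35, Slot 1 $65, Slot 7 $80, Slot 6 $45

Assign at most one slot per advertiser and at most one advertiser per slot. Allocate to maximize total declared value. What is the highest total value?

Maximum total: $655

Optimal: Ember→Slot 6 ($144), Cove→Slot 1 ($142), Granite→Slot 4 ($126), Pioneer→Slot 7 ($146), Kestrel→Slot 5 ($97) — total 144+142+126+146+97 = $655.
Max-entry greedy (repeatedly take the single best remaining cell) gives $611, worse by 44.
Next-best assignment: Ember→Slot 6, Cove→Slot 1, Granite→Slot 4, Pioneer→Slot 5, Kestrel→Slot 7 = $642.
Every other assignment is strictly worse.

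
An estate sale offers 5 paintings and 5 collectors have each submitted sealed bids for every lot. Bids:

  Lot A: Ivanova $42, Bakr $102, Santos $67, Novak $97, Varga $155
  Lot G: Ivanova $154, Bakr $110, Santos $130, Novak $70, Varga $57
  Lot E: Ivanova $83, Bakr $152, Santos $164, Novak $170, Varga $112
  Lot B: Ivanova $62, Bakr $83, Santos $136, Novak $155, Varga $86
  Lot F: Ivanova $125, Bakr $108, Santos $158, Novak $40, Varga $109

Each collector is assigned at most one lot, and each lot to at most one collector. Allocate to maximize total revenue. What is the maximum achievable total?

Optimal: Ivanova→Lot G ($154), Bakr→Lot E ($152), Santos→Lot F ($158), Novak→Lot B ($155), Varga→Lot A ($155) — total 154+152+158+155+155 = $774.
Column-greedy (each lot in turn goes to its best remaining collector) gives $723, worse by 51.
Next-best assignment: Ivanova→Lot G, Bakr→Lot F, Santos→Lot E, Novak→Lot B, Varga→Lot A = $736.
Swapping Novak↔Varga (Novak→Lot A $97, Varga→Lot B $86) loses 127.
No other one-to-one assignment exceeds $774.

Max total: $774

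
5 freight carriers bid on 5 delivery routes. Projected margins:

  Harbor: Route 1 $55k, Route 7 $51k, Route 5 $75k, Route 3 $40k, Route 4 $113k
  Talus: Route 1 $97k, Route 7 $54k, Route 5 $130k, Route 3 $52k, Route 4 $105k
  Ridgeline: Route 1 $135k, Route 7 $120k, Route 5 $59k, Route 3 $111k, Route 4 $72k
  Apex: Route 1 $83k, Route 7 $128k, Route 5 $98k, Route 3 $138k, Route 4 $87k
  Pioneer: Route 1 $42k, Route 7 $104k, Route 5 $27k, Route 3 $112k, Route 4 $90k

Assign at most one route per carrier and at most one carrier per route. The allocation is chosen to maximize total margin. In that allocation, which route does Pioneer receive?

Pioneer receives Route 7.

Optimal: Harbor→Route 4 ($113k), Talus→Route 5 ($130k), Ridgeline→Route 1 ($135k), Apex→Route 3 ($138k), Pioneer→Route 7 ($104k) — total 113+130+135+138+104 = $620k.
Column-greedy (each route in turn goes to its best remaining carrier) gives $618k, worse by 2.
Next-best assignment: Harbor→Route 4, Talus→Route 5, Ridgeline→Route 1, Apex→Route 7, Pioneer→Route 3 = $618k.
Swapping Pioneer↔Harbor (Pioneer→Route 4 $90k, Harbor→Route 7 $51k) loses 76.
Checked against all permutations: $620k is optimal.
Pioneer's own top route is Route 3 ($112k), but forcing Pioneer→Route 3 and reassigning the rest optimally gives only $618k — worse by 2.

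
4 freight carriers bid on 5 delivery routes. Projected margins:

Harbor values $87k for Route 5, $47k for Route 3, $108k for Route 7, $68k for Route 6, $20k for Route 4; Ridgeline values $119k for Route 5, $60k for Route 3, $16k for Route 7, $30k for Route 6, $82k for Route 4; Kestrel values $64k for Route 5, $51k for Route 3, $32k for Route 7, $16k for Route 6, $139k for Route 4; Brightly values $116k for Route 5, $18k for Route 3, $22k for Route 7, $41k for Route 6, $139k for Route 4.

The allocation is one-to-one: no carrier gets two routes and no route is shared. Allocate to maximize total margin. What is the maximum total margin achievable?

Max total: $423k

This is the linear assignment problem.
Optimal: Harbor→Route 7 ($108k), Ridgeline→Route 3 ($60k), Kestrel→Route 4 ($139k), Brightly→Route 5 ($116k) — total 108+60+139+116 = $423k.
Max-entry greedy (repeatedly take the single best remaining cell) gives $407k, worse by 16.
Next-best assignment: Harbor→Route 7, Ridgeline→Route 5, Kestrel→Route 3, Brightly→Route 4 = $417k.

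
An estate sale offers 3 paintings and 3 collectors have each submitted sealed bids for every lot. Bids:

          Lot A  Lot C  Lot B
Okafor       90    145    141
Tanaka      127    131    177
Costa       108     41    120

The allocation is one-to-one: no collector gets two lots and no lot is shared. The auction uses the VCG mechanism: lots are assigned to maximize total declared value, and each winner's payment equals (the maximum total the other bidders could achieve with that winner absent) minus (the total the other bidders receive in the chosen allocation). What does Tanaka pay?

Efficient allocation: Okafor→Lot C ($145), Tanaka→Lot B ($177), Costa→Lot A ($108); total welfare W = $430.
Tanaka receives Lot B at value $177, so the others get W − 177 = $253.
Without Tanaka: best allocation of the remaining 2 bidders over all 3 lots is Okafor→Lot C ($145), Costa→Lot B ($120), total $265.
VCG payment = (others' best without Tanaka) − (others' welfare with Tanaka) = 265 − 253 = $12.

Tanaka pays $12.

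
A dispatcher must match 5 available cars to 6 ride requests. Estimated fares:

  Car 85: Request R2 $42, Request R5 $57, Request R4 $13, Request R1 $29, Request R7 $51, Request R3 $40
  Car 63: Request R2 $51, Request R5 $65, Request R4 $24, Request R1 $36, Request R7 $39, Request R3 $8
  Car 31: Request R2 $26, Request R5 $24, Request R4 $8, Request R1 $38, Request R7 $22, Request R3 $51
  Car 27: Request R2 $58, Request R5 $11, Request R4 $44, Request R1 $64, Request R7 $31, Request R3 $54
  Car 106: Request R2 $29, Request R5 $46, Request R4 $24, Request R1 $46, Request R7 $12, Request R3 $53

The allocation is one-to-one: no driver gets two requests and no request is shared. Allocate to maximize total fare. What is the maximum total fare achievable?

This is a one-to-one assignment (maximum-weight bipartite matching).
Optimal: Car 85→Request R7 ($51), Car 63→Request R5 ($65), Car 31→Request R3 ($51), Car 27→Request R2 ($58), Car 106→Request R1 ($46) — total 51+65+51+58+46 = $271.
Column-greedy (each request in turn goes to its best remaining driver) gives $236, worse by 35.
Next-best assignment: Car 85→Request R7, Car 63→Request R5, Car 31→Request R1, Car 27→Request R2, Car 106→Request R3 = $265.
Checked against all permutations: $271 is optimal.

Maximum total: $271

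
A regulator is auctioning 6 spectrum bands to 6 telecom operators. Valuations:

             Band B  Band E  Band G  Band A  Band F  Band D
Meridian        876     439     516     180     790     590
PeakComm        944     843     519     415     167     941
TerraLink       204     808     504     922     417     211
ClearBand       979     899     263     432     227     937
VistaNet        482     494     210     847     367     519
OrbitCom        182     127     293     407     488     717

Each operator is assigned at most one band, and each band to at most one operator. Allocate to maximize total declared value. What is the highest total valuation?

Max total: $4701M

Optimal: Meridian→Band F ($790M), PeakComm→Band B ($944M), TerraLink→Band G ($504M), ClearBand→Band E ($899M), VistaNet→Band A ($847M), OrbitCom→Band D ($717M) — total 790+944+504+899+847+717 = $4701M.
Column-greedy (each band in turn goes to its best remaining operator) gives $4267M, worse by 434.
Swapping Meridian↔TerraLink (Meridian→Band G $516M, TerraLink→Band F $417M) loses 361.
Every other assignment is strictly worse.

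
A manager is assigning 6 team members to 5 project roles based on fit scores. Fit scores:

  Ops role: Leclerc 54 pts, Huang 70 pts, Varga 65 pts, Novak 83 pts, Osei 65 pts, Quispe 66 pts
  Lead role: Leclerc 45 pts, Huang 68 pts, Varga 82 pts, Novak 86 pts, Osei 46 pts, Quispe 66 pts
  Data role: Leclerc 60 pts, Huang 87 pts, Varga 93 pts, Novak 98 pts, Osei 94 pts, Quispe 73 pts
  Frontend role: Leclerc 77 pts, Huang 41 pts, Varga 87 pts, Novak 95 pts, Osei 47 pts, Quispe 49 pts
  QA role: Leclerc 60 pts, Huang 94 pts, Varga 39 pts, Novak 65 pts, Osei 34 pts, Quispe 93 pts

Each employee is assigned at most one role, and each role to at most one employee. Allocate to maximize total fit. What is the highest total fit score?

Optimal: Huang→Ops role (70 pts), Varga→Lead role (82 pts), Osei→Data role (94 pts), Novak→Frontend role (95 pts), Quispe→QA role (93 pts) — total 70+82+94+95+93 = 434 pts.
Next-best assignment: Quispe→Ops role, Varga→Lead role, Osei→Data role, Novak→Frontend role, Huang→QA role = 431 pts.
Swapping Quispe↔Novak (Quispe→Frontend role 49 pts, Novak→QA role 65 pts) loses 74.

Maximum total: 434 pts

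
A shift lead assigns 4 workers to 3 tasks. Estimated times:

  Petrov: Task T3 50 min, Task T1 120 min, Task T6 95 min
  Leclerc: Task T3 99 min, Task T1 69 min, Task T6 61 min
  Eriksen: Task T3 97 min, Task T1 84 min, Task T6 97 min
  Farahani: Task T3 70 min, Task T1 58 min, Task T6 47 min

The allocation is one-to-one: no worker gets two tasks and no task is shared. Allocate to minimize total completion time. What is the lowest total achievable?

Optimal: Petrov→Task T3 (50 min), Leclerc→Task T1 (69 min), Farahani→Task T6 (47 min) — total 50+69+47 = 166 min.

Min total: 166 min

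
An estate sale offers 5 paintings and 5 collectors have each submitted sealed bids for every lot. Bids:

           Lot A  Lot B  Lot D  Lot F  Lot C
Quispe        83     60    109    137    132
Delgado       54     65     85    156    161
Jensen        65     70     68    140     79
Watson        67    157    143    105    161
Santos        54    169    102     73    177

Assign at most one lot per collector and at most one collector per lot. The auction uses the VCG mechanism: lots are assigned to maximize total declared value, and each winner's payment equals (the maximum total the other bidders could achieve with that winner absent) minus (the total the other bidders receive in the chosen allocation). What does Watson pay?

Efficient allocation: Quispe→Lot A ($83), Delgado→Lot C ($161), Jensen→Lot F ($140), Watson→Lot D ($143), Santos→Lot B ($169); total welfare W = $696.
Watson receives Lot D at value $143, so the others get W − 143 = $553.
Without Watson: best allocation of the remaining 4 bidders over all 5 lots is Quispe→Lot D ($109), Delgado→Lot C ($161), Jensen→Lot F ($140), Santos→Lot B ($169), total $579.
VCG payment = (others' best without Watson) − (others' welfare with Watson) = 579 − 553 = $26.

Watson pays $26.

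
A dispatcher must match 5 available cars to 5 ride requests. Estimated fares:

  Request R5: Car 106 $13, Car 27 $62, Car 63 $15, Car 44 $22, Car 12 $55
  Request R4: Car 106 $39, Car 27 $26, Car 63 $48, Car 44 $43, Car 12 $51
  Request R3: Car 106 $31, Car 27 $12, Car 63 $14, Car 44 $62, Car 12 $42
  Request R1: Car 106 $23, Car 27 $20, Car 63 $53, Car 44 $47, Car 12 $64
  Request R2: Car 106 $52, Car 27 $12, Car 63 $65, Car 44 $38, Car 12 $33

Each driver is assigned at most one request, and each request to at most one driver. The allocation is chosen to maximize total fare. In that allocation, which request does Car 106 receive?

Optimal: Car 106→Request R4 ($39), Car 27→Request R5 ($62), Car 63→Request R2 ($65), Car 44→Request R3 ($62), Car 12→Request R1 ($64) — total 39+62+65+62+64 = $292.
Row-greedy (each driver in turn takes its best remaining request) gives $280, worse by 12.
Next-best assignment: Car 106→Request R2, Car 27→Request R5, Car 63→Request R4, Car 44→Request R3, Car 12→Request R1 = $288.
Swapping Car 27↔Car 106 (Car 27→Request R4 $26, Car 106→Request R5 $13) loses 62.
Car 106's own top request is Request R2 ($52), but forcing Car 106→Request R2 and reassigning the rest optimally gives only $288 — worse by 4.

Car 106 receives Request R4.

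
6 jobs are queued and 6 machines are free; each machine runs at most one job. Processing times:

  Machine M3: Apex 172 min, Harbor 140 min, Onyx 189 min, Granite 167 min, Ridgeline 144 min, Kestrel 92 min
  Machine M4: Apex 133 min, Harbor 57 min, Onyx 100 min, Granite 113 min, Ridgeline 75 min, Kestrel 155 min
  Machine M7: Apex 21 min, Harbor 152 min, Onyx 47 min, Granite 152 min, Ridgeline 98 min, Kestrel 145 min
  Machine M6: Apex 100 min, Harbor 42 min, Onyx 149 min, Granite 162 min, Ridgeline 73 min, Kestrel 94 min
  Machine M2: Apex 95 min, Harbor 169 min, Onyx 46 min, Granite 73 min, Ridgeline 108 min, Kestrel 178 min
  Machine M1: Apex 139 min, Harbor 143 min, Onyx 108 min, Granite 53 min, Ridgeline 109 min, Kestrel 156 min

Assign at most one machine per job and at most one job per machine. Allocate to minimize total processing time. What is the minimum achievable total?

Treat this as an assignment problem: match each job to one machine.
Optimal: Apex→Machine M7 (21 min), Harbor→Machine M6 (42 min), Onyx→Machine M2 (46 min), Granite→Machine M1 (53 min), Ridgeline→Machine M4 (75 min), Kestrel→Machine M3 (92 min) — total 21+42+46+53+75+92 = 329 min.
Column-greedy (each machine in turn goes to its cheapest remaining job) gives 342 min, worse by 13.
Checked against all permutations: 329 min is optimal.

Min total: 329 min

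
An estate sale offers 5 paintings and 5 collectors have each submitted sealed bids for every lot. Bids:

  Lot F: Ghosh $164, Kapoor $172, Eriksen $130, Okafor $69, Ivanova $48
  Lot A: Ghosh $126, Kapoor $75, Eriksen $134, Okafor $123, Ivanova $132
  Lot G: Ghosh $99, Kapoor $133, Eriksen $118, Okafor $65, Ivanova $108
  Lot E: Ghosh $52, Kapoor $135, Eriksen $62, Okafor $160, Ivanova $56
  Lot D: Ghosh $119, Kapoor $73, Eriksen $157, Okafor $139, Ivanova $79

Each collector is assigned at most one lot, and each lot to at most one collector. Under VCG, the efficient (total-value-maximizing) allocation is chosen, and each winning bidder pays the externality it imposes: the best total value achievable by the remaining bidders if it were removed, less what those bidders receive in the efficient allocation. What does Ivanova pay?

Ivanova pays $1.

Efficient allocation: Ghosh→Lot F ($164), Kapoor→Lot G ($133), Eriksen→Lot D ($157), Okafor→Lot E ($160), Ivanova→Lot A ($132); total welfare W = $746.
Ivanova receives Lot A at value $132, so the others get W − 132 = $614.
Without Ivanova: best allocation of the remaining 4 bidders over all 5 lots is Ghosh→Lot A ($126), Kapoor→Lot F ($172), Eriksen→Lot D ($157), Okafor→Lot E ($160), total $615.
VCG payment = (others' best without Ivanova) − (others' welfare with Ivanova) = 615 − 614 = $1.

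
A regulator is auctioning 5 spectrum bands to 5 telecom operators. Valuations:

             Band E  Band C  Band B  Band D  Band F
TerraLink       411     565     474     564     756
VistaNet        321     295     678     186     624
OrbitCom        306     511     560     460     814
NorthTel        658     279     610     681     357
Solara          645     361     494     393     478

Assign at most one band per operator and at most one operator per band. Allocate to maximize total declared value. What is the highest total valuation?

Maximum total: $3383M

This is a one-to-one assignment (maximum-weight bipartite matching).
Optimal: TerraLink→Band C ($565M), VistaNet→Band B ($678M), OrbitCom→Band F ($814M), NorthTel→Band D ($681M), Solara→Band E ($645M) — total 565+678+814+681+645 = $3383M.
Row-greedy (each operator in turn takes its best remaining band) gives $3271M, worse by 112.
Next-best assignment: TerraLink→Band F, VistaNet→Band B, OrbitCom→Band C, NorthTel→Band D, Solara→Band E = $3271M.
Checked against all permutations: $3383M is optimal.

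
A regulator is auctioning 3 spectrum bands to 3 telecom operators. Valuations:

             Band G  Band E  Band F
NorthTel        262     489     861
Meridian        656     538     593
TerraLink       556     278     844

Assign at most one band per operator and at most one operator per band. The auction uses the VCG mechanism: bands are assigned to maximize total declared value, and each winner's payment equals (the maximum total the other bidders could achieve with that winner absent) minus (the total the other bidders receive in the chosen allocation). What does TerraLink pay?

TerraLink pays $372M.

Efficient allocation: NorthTel→Band E ($489M), Meridian→Band G ($656M), TerraLink→Band F ($844M); total welfare W = $1989M.
TerraLink receives Band F at value $844M, so the others get W − 844 = $1145M.
Without TerraLink: best allocation of the remaining 2 bidders over all 3 bands is NorthTel→Band F ($861M), Meridian→Band G ($656M), total $1517M.
VCG payment = (others' best without TerraLink) − (others' welfare with TerraLink) = 1517 − 1145 = $372M.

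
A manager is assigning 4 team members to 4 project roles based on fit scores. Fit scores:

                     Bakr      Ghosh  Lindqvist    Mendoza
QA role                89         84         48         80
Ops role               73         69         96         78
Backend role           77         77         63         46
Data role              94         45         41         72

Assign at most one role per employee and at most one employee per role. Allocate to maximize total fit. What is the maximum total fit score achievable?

Max total: 347 pts

This is the linear assignment problem.
Optimal: Bakr→Data role (94 pts), Ghosh→Backend role (77 pts), Lindqvist→Ops role (96 pts), Mendoza→QA role (80 pts) — total 94+77+96+80 = 347 pts.
Swapping Bakr↔Ghosh (Bakr→Backend role 77 pts, Ghosh→Data role 45 pts) loses 49.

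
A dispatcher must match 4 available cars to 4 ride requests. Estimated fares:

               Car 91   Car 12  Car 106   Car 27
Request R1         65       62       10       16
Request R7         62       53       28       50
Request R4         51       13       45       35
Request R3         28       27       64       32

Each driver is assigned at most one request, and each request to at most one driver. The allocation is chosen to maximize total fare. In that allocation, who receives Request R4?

Optimal: Car 91→Request R4 ($51), Car 12→Request R1 ($62), Car 106→Request R3 ($64), Car 27→Request R7 ($50) — total 51+62+64+50 = $227.
Column-greedy (each request in turn goes to its best remaining driver) gives $195, worse by 32.
Car 91's own top request is Request R1 ($65), but forcing Car 91→Request R1 and reassigning the rest optimally gives only $217 — worse by 10.

Car 91 receives Request R4.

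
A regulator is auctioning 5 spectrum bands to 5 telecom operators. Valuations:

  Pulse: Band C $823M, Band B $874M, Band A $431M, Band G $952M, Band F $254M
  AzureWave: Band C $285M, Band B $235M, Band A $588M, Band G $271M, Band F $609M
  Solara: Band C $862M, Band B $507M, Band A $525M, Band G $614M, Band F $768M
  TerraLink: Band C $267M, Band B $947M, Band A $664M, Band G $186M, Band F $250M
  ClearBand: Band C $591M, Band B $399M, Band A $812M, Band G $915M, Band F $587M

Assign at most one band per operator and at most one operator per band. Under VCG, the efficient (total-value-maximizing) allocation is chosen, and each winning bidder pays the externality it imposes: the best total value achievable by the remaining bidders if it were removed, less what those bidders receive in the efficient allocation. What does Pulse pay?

Efficient allocation: Pulse→Band G ($952M), AzureWave→Band F ($609M), Solara→Band C ($862M), TerraLink→Band B ($947M), ClearBand→Band A ($812M); total welfare W = $4182M.
Pulse receives Band G at value $952M, so the others get W − 952 = $3230M.
Without Pulse: best allocation of the remaining 4 bidders over all 5 bands is AzureWave→Band F ($609M), Solara→Band C ($862M), TerraLink→Band B ($947M), ClearBand→Band G ($915M), total $3333M.
VCG payment = (others' best without Pulse) − (others' welfare with Pulse) = 3333 − 3230 = $103M.

Pulse pays $103M.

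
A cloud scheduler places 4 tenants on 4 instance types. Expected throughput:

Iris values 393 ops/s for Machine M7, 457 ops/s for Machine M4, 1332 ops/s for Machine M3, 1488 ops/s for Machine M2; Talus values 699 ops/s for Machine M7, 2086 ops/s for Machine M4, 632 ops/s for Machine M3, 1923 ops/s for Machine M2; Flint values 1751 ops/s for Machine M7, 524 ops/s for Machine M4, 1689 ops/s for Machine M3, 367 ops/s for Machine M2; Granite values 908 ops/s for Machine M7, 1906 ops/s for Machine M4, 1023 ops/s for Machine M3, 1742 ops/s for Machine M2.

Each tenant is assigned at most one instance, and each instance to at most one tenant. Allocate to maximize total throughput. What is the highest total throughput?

Maximum total: 6912 ops/s

Treat this as an assignment problem: match each tenant to one instance.
Optimal: Iris→Machine M3 (1332 ops/s), Talus→Machine M2 (1923 ops/s), Flint→Machine M7 (1751 ops/s), Granite→Machine M4 (1906 ops/s) — total 1332+1923+1751+1906 = 6912 ops/s.
Max-entry greedy (repeatedly take the single best remaining cell) gives 6911 ops/s, worse by 1.
No other one-to-one assignment exceeds 6912 ops/s.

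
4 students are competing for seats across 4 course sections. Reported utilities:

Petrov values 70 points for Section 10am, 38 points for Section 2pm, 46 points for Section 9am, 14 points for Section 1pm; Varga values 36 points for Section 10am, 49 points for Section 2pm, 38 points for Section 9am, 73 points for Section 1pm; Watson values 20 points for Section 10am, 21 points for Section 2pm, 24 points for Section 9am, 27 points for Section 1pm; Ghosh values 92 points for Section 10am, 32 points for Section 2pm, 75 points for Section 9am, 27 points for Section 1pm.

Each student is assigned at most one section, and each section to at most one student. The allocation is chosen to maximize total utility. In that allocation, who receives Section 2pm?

Optimal: Petrov→Section 10am (70 points), Varga→Section 1pm (73 points), Watson→Section 2pm (21 points), Ghosh→Section 9am (75 points) — total 70+73+21+75 = 239 points.
Row-greedy (each student in turn takes its best remaining section) gives 199 points, worse by 40.
Next-best assignment: Petrov→Section 9am, Varga→Section 1pm, Watson→Section 2pm, Ghosh→Section 10am = 232 points.
Watson's own top section is Section 1pm (27 points), but forcing Watson→Section 1pm and reassigning the rest optimally gives only 221 points — worse by 18.

Watson receives Section 2pm.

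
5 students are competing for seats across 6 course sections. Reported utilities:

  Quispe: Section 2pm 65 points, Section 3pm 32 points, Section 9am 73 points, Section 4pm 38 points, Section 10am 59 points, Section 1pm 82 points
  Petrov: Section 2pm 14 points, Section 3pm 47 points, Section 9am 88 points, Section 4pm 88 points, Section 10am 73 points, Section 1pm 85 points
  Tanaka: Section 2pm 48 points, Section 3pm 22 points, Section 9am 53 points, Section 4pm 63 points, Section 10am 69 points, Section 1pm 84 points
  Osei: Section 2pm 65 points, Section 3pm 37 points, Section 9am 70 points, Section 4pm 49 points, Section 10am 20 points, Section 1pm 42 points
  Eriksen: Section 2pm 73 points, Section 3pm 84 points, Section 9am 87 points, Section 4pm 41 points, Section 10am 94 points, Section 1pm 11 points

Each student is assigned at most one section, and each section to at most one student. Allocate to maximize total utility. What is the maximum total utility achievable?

Optimal: Quispe→Section 9am (73 points), Petrov→Section 4pm (88 points), Tanaka→Section 1pm (84 points), Osei→Section 2pm (65 points), Eriksen→Section 10am (94 points) — total 73+88+84+65+94 = 404 points.
Row-greedy (each student in turn takes its best remaining section) gives 388 points, worse by 16.

Max total: 404 points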